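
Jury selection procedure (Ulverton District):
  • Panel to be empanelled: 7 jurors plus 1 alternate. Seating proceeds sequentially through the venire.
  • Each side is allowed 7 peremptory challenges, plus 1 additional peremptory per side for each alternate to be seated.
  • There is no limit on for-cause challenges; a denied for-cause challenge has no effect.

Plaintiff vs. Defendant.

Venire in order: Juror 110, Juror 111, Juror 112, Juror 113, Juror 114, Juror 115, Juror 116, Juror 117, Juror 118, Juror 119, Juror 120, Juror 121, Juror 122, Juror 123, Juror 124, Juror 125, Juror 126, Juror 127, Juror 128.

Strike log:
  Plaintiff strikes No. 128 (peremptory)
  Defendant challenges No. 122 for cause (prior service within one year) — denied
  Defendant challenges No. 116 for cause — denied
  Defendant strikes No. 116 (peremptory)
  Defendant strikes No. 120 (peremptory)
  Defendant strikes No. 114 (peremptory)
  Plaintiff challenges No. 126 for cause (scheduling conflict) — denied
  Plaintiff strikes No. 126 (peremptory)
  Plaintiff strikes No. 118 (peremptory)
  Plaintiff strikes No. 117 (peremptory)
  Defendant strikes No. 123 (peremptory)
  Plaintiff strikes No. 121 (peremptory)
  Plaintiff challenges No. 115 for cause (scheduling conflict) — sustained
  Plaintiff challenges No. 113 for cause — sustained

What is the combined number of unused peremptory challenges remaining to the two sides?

Plaintiff allotment: 7 base + 1 × 1 alternate = 8. Defendant allotment: 7 base + 1 × 1 alternate = 8.
Plaintiff peremptories used: #128, #126, #118, #117, #121 — 5 (for-cause on #126, #115, #113 don't count).
Defendant peremptories used: #116, #120, #114, #123 — 4 (for-cause on #122, #116 don't count).
Remaining: (8 − 5) + (8 − 4) = 7.

7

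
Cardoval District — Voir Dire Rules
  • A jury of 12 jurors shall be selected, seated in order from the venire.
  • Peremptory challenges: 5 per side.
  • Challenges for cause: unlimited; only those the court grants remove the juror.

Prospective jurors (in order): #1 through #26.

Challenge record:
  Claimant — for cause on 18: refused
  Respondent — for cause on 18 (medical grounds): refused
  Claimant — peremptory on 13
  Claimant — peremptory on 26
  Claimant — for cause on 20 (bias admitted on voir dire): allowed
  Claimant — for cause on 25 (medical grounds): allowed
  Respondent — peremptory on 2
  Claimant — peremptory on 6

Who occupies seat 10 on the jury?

Removed: #2, #6, #13, #20, #25, #26. (#18 stays — for-cause denied.)
Seating in order: seats 1–12 → #1, #3, #4, #5, #7, #8, #9, #10, #11, #12, #14, #15.
So seat 10 is #12.

12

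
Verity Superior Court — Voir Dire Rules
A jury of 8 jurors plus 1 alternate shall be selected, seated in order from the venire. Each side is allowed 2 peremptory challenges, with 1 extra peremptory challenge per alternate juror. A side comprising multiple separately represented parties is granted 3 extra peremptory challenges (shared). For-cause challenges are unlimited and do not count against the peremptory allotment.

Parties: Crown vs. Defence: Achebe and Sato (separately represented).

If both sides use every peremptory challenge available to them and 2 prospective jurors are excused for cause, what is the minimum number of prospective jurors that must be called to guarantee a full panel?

Seats to fill: 8 + 1 alternates = 9.
Peremptories — Crown: 2 + 1×1 = 3; Defence: 2 + 1×1 + 3 = 6; total 9.
For-cause removals: 2.
Minimum venire: 9 + 9 + 2 = 20.

20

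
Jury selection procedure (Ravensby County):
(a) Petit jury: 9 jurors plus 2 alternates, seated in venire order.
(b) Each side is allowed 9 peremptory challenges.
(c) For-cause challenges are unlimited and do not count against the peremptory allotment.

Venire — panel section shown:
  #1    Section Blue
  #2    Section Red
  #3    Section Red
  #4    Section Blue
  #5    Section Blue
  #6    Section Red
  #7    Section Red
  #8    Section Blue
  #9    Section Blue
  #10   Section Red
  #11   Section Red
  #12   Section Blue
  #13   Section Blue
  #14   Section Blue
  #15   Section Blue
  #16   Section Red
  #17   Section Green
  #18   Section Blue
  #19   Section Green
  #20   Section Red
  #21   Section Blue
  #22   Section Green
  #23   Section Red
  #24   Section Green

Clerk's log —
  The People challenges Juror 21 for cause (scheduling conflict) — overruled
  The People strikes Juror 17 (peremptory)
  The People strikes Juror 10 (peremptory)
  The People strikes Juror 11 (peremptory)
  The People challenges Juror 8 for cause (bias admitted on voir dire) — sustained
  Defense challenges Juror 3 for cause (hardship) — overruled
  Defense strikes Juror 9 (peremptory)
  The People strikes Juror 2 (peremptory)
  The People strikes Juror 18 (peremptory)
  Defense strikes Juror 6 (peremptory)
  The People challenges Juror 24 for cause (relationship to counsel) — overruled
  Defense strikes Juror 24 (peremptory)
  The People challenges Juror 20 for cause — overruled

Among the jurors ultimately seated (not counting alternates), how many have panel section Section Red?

Removed: #2, #6, #8, #9, #10, #11, #17, #18, #24.
Seated jurors 1–9: #1, #3, #4, #5, #7, #12, #13, #14, #15 (alternates #16, #19 not counted).
Of those, in Section Red: #3, #7 → 2.

2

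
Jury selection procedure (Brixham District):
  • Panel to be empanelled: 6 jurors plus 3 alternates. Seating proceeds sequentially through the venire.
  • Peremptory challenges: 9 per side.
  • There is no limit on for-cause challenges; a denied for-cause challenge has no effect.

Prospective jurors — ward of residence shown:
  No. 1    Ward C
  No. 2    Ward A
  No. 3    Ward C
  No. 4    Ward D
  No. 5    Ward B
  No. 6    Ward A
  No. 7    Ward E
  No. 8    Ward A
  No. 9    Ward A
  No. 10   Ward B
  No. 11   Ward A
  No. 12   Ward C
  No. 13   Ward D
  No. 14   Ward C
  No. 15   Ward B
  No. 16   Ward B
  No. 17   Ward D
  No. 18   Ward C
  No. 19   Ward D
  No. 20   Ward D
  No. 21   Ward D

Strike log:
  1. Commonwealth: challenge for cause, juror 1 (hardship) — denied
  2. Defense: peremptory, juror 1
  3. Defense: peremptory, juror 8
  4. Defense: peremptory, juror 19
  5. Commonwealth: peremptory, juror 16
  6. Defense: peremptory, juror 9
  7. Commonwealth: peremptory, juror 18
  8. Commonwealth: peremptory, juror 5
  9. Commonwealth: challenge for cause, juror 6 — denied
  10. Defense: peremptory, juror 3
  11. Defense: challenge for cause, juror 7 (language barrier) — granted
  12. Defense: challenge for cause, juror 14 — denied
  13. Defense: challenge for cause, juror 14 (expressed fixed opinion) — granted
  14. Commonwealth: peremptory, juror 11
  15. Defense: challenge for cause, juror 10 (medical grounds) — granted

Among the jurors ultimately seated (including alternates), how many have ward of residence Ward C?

Removed: #1, #3, #5, #7, #8, #9, #10, #11, #14, #16, #18, #19.
Seated (9 incl. alternates): #2, #4, #6, #12, #13, #15, #17, #20, #21.
Of those, in Ward C: #12 → 1.

1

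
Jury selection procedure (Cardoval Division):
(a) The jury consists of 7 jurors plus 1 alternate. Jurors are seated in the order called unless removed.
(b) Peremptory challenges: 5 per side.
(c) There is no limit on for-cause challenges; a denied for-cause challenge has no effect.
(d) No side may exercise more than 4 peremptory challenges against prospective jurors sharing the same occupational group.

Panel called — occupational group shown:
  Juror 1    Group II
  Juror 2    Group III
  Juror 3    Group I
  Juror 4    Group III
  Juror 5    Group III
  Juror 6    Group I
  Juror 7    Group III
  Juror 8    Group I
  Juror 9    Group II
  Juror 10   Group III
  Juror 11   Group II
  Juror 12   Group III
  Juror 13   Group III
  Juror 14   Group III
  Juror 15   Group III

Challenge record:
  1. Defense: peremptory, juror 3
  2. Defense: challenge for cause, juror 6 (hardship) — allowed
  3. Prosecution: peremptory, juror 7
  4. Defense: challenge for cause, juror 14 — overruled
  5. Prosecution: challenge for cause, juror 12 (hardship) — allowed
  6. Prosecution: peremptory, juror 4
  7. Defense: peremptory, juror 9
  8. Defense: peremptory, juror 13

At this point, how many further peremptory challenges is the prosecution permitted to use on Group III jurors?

Prosecution peremptories so far: #7, #4 — 2 of 5 used, 3 left overall.
Against Group III: #7, #4 — 2 used; per-group cap 4 leaves 2.
Binding limit: min(3, 2) = 2.

2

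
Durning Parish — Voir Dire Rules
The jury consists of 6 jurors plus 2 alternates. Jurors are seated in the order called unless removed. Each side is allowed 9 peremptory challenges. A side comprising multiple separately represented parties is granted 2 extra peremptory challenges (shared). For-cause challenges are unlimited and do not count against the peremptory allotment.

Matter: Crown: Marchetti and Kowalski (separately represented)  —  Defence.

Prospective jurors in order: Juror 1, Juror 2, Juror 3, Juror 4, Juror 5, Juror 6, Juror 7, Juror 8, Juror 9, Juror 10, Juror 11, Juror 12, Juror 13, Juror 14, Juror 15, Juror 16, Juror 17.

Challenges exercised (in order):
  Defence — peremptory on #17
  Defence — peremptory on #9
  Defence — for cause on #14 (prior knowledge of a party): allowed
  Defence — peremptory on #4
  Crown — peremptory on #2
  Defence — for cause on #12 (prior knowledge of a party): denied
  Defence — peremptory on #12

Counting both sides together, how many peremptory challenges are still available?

Crown allotment: 9 base + 2 multi-party = 11. Defence allotment: 9.
Crown peremptories used: #2 — 1.
Defence peremptories used: #17, #9, #4, #12 — 4 (for-cause on #14, #12 don't count).
Remaining: (11 − 1) + (9 − 4) = 15.

15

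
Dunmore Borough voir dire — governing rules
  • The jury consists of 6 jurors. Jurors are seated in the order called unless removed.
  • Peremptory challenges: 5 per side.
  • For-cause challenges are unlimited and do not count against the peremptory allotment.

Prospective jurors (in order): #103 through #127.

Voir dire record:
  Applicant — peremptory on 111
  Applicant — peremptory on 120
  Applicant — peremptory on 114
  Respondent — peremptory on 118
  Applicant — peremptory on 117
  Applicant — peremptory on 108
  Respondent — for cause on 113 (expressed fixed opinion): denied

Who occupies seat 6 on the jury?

109

Removed: #108, #111, #114, #117, #118, #120. (#113 stays — for-cause denied.)
Seating in order: seats 1–6 → #103, #104, #105, #106, #107, #109.
So seat 6 is #109.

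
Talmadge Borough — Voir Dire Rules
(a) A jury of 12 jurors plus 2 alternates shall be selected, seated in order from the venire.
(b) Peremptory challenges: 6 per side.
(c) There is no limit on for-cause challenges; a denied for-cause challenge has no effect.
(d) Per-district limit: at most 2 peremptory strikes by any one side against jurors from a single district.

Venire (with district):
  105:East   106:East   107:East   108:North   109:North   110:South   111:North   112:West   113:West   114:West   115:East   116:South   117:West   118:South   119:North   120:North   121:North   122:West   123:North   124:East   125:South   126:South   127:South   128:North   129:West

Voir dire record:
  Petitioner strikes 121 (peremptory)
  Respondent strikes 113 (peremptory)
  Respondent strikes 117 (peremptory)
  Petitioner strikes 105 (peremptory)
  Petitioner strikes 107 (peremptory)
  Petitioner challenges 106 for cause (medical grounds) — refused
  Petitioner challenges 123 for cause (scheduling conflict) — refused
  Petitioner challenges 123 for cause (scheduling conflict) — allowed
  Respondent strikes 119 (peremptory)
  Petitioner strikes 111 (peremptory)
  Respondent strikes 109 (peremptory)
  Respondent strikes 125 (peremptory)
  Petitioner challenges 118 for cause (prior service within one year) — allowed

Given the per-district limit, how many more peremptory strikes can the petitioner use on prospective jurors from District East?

0

Petitioner peremptories so far: #121, #105, #107, #111 — 4 of 6 used, 2 left overall.
Against District East: #105, #107 — 2 used; per-district cap 2 leaves 0.
Binding limit: min(2, 0) = 0.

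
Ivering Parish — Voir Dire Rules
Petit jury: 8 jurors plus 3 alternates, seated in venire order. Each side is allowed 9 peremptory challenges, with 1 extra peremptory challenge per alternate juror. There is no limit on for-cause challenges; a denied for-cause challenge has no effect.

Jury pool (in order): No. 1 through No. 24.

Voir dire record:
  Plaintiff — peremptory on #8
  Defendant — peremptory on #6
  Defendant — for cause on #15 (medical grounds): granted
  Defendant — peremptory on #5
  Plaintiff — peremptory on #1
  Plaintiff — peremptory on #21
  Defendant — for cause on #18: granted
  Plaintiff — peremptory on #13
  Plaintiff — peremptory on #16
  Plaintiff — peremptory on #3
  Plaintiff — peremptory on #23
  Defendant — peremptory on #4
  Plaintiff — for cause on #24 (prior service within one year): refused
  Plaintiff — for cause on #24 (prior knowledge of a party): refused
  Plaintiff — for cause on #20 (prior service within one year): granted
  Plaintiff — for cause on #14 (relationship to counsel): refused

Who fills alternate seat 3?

Removed: #1, #3, #4, #5, #6, #8, #13, #15, #16, #18, #20, #21, #23. (#14, #24 stay — for-cause denied.)
Filling seats in venire order through position 11: #2, #7, #9, #10, #11, #12, #14, #17, #19, #22, #24.
So alternate 3 is #24.

24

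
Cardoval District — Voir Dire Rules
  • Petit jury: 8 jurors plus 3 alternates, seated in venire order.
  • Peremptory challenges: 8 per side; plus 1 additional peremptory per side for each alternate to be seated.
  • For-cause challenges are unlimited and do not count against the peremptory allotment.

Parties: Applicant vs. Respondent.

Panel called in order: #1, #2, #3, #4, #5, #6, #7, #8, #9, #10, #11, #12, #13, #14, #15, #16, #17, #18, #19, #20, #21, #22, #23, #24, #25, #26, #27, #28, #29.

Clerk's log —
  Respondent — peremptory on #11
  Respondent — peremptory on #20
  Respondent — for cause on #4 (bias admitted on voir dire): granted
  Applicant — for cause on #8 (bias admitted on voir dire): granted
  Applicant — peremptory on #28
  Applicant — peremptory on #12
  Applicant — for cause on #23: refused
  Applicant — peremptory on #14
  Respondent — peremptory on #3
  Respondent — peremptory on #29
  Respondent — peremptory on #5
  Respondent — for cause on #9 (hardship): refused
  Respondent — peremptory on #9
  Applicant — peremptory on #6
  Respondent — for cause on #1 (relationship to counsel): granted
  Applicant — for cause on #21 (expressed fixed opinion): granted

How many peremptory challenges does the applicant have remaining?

7

Applicant allotment: 8 base + 1 × 3 alternates = 11.
Applicant peremptories used: #28, #12, #14, #6 — 4 (for-cause on #8, #23, #21 don't count).
Remaining: 11 − 4 = 7.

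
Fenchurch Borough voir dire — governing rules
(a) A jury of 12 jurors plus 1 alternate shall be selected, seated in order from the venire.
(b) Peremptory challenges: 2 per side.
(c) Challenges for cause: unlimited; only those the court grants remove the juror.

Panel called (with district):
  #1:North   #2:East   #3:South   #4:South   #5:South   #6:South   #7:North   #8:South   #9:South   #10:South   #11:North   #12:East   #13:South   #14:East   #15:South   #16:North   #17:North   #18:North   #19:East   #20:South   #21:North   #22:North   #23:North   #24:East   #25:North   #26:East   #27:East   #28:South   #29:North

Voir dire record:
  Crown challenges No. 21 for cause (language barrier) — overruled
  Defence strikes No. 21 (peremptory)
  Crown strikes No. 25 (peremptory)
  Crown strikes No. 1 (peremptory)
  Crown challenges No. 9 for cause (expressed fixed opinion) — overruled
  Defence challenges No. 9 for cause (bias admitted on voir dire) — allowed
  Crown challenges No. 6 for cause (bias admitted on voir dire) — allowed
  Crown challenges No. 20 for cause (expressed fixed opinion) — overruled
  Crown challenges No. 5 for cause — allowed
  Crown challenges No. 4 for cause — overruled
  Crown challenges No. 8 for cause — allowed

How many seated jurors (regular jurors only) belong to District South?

Removed: #1, #5, #6, #8, #9, #21, #25.
Seated jurors 1–12: #2, #3, #4, #7, #10, #11, #12, #13, #14, #15, #16, #17 (alternates #18 not counted).
Of those, in District South: #3, #4, #10, #13, #15 → 5.

5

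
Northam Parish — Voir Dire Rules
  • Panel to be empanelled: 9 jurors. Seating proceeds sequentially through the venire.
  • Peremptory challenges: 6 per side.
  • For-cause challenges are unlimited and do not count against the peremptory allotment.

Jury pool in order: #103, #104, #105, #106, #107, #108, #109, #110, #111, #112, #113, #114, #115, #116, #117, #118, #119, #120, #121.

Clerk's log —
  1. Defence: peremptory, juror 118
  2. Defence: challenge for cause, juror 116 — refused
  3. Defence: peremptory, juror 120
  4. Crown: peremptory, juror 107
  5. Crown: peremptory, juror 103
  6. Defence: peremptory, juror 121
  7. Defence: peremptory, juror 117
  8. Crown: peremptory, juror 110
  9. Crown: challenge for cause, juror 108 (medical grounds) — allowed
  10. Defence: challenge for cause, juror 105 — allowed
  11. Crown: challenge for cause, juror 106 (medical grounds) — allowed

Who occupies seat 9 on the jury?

119

Removed: #103, #105, #106, #107, #108, #110, #117, #118, #120, #121. (#116 stays — for-cause denied.)
Seating in order: seats 1–9 → #104, #109, #111, #112, #113, #114, #115, #116, #119.
So seat 9 is #119.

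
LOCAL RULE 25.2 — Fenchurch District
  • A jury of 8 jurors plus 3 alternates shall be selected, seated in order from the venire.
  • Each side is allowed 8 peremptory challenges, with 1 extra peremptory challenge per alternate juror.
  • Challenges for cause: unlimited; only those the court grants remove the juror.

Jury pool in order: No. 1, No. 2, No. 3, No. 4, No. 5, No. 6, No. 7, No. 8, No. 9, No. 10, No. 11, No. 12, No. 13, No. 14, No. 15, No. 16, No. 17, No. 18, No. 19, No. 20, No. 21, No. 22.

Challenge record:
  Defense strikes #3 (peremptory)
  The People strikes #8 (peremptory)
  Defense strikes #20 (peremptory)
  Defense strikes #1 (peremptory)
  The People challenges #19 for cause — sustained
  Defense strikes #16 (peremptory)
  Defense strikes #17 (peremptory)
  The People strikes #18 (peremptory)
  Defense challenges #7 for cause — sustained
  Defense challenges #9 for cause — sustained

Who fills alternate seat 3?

21

Removed: #1, #3, #7, #8, #9, #16, #17, #18, #19, #20.
Seating in order: seats 1–8 → #2, #4, #5, #6, #10, #11, #12, #13; alternates → #14, #15, #21.
So alternate 3 is #21.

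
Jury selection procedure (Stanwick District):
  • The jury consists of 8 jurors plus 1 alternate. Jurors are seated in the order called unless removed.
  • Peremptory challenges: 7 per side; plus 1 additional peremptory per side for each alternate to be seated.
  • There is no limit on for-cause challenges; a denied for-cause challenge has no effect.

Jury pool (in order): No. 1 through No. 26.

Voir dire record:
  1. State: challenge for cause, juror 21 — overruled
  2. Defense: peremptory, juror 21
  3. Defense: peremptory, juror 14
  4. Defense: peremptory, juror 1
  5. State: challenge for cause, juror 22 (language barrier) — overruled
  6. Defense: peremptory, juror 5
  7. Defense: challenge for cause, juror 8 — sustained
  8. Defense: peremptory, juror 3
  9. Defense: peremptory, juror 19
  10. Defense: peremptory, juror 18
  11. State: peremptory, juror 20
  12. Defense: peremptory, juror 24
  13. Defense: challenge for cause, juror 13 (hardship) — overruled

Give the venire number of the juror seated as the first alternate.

Removed: #1, #3, #5, #8, #14, #18, #19, #20, #21, #24. (#13, #22 stay — for-cause denied.)
Seating in order: seats 1–8 → #2, #4, #6, #7, #9, #10, #11, #12; alternates → #13.
So alternate 1 is #13.

13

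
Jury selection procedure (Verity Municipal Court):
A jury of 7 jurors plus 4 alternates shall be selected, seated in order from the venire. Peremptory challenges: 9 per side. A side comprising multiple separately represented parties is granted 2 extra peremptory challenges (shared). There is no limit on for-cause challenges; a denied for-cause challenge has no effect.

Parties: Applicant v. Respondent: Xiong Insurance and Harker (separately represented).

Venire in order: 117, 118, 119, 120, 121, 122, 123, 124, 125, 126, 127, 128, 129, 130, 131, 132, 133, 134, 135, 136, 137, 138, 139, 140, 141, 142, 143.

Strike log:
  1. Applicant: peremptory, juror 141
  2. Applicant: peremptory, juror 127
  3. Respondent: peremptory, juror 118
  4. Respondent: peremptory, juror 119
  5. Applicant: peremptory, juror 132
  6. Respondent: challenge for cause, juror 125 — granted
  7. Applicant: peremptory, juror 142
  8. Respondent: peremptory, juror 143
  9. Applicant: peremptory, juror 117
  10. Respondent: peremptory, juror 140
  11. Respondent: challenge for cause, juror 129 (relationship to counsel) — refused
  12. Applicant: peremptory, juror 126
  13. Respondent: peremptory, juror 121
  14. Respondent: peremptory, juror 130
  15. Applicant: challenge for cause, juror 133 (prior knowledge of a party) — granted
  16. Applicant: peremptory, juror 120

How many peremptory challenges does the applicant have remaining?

Applicant allotment: 9.
Applicant peremptories used: #141, #127, #132, #142, #117, #126, #120 — 7 (the for-cause on #133 doesn't count).
Remaining: 9 − 7 = 2.

2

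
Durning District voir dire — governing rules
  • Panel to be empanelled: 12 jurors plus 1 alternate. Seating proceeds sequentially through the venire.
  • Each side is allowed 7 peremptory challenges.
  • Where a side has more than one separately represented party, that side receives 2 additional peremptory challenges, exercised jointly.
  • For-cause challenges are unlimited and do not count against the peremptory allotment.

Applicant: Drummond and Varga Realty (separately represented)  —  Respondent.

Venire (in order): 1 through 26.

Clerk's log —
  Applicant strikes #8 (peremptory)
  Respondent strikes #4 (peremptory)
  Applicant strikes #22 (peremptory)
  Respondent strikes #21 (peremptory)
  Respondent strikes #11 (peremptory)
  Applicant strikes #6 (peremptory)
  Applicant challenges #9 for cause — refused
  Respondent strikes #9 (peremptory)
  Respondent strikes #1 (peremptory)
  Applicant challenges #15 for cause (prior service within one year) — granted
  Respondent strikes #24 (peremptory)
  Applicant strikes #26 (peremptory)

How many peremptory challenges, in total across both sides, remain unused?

Applicant allotment: 7 base + 2 multi-party = 9. Respondent allotment: 7.
Applicant peremptories used: #8, #22, #6, #26 — 4 (for-cause on #9, #15 don't count).
Respondent peremptories used: #4, #21, #11, #9, #1, #24 — 6.
Remaining: (9 − 4) + (7 − 6) = 6.

6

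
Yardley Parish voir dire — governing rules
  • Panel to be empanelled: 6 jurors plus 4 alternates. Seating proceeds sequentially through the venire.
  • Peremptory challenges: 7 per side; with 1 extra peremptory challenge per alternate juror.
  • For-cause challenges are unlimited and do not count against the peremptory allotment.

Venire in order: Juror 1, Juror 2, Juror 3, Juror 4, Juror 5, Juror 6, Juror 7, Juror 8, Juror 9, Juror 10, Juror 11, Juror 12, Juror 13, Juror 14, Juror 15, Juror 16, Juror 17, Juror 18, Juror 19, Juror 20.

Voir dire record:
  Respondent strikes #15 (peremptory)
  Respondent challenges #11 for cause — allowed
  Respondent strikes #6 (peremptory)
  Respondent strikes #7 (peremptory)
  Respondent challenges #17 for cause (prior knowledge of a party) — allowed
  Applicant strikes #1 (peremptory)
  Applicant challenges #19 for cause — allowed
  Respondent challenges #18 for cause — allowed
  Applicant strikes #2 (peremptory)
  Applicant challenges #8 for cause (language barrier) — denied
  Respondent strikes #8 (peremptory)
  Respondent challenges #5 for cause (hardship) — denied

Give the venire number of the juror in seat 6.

12

Removed: #1, #2, #6, #7, #8, #11, #15, #17, #18, #19. (#5 stays — for-cause denied.)
Filling seats in venire order through position 6: #3, #4, #5, #9, #10, #12.
So seat 6 is #12.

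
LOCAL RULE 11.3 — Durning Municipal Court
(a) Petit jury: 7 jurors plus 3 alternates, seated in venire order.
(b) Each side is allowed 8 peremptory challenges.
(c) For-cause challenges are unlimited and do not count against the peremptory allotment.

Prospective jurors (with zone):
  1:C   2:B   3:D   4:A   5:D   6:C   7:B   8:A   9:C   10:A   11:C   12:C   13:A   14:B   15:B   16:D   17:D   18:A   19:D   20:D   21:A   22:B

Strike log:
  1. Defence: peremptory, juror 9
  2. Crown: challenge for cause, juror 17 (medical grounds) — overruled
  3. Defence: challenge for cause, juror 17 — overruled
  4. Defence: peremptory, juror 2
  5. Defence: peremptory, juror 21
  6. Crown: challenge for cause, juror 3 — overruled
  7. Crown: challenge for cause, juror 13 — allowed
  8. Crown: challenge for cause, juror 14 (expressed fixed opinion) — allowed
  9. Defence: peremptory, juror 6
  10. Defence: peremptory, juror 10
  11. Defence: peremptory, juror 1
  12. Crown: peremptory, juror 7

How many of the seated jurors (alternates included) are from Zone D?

4

Removed: #1, #2, #6, #7, #9, #10, #13, #14, #21.
Seated (10 incl. alternates): #3, #4, #5, #8, #11, #12, #15, #16, #17, #18.
Of those, in Zone D: #3, #5, #16, #17 → 4.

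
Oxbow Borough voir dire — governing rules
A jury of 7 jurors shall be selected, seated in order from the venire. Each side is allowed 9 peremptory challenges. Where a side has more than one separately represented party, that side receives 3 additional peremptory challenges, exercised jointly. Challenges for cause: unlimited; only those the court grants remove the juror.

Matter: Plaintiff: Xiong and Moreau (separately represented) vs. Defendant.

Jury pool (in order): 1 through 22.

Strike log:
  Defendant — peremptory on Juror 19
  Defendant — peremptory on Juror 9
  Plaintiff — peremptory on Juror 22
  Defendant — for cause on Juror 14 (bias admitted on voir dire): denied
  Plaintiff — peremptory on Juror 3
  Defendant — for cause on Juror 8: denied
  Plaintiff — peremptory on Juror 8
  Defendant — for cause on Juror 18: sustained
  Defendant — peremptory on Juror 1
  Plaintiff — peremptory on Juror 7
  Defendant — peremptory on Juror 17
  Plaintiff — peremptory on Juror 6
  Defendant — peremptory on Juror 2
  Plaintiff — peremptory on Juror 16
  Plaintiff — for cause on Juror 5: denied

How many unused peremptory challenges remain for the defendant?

Defendant allotment: 9.
Defendant peremptories used: #19, #9, #1, #17, #2 — 5 (for-cause on #14, #8, #18 don't count).
Remaining: 9 − 5 = 4.

4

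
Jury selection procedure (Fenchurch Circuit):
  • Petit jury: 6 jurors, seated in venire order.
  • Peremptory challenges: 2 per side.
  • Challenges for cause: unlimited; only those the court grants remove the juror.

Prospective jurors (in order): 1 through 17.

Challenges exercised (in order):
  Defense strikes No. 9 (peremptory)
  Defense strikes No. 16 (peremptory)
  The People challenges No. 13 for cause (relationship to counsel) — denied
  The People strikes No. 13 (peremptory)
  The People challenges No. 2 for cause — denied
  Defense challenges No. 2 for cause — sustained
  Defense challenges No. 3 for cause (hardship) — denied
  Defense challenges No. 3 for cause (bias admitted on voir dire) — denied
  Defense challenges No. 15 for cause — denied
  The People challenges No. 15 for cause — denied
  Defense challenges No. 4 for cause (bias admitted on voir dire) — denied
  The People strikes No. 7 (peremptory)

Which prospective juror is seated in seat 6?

Removed: #2, #7, #9, #13, #16. (#3, #4, #15 stay — for-cause denied.)
Filling seats in venire order through position 6: #1, #3, #4, #5, #6, #8.
So seat 6 is #8.

8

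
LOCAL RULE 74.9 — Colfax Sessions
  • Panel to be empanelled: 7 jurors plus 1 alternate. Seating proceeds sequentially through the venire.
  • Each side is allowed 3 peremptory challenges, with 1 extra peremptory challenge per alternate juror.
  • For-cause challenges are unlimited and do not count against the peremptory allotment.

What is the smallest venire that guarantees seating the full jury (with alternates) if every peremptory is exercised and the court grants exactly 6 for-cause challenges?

22

Seats to fill: 7 + 1 alternates = 8.
Peremptories: 3 + 1×1 = 4 per side × 2 sides = 8.
For-cause removals: 6.
Minimum venire: 8 + 8 + 6 = 22.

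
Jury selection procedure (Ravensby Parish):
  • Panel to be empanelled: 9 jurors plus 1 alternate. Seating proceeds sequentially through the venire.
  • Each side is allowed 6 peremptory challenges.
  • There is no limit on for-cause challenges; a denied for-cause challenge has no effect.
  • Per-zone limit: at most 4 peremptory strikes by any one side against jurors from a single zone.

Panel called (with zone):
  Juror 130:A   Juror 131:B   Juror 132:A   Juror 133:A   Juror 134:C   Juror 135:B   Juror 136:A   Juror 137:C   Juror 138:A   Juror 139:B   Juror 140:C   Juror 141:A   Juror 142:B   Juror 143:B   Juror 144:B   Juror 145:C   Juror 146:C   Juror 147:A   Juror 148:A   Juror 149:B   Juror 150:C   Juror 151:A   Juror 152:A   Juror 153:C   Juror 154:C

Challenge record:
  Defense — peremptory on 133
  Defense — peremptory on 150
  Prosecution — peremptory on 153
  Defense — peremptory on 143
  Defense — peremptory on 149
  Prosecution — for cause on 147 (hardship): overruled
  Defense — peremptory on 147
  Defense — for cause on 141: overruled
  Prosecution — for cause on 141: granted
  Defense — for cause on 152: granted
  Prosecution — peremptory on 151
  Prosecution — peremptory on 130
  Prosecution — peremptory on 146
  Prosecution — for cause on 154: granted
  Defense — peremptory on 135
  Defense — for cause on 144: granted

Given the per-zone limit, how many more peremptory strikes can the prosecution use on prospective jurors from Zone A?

2

Prosecution peremptories so far: #153, #151, #130, #146 — 4 of 6 used, 2 left overall.
Against Zone A: #151, #130 — 2 used; per-zone cap 4 leaves 2.
Binding limit: min(2, 2) = 2.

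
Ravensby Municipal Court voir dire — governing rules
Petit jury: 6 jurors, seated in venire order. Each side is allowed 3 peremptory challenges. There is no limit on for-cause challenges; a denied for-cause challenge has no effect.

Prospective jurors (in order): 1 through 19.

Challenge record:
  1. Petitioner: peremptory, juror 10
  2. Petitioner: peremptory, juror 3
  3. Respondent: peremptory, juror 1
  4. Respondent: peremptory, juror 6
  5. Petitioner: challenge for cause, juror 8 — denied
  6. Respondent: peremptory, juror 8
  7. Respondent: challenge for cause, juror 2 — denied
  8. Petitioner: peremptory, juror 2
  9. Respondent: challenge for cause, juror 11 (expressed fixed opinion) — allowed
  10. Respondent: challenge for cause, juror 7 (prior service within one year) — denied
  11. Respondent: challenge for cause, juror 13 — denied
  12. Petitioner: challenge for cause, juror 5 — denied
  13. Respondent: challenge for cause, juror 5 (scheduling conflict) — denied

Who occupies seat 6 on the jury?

Removed: #1, #2, #3, #6, #8, #10, #11. (#5, #7, #13 stay — for-cause denied.)
Filling seats in venire order through position 6: #4, #5, #7, #9, #12, #13.
So seat 6 is #13.

13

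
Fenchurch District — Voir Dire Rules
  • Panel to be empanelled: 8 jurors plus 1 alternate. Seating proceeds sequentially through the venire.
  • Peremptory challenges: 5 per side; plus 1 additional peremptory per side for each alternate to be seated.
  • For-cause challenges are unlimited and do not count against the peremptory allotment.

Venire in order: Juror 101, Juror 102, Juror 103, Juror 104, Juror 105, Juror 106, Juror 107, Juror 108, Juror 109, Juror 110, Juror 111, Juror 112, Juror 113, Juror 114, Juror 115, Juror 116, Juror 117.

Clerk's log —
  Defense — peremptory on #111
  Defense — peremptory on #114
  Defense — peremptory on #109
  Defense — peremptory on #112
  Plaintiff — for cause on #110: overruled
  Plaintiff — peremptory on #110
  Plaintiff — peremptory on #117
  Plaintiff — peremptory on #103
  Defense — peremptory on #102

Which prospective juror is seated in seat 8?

Removed: #102, #103, #109, #110, #111, #112, #114, #117.
Seating in order: seats 1–8 → #101, #104, #105, #106, #107, #108, #113, #115; alternates → #116.
So seat 8 is #115.

115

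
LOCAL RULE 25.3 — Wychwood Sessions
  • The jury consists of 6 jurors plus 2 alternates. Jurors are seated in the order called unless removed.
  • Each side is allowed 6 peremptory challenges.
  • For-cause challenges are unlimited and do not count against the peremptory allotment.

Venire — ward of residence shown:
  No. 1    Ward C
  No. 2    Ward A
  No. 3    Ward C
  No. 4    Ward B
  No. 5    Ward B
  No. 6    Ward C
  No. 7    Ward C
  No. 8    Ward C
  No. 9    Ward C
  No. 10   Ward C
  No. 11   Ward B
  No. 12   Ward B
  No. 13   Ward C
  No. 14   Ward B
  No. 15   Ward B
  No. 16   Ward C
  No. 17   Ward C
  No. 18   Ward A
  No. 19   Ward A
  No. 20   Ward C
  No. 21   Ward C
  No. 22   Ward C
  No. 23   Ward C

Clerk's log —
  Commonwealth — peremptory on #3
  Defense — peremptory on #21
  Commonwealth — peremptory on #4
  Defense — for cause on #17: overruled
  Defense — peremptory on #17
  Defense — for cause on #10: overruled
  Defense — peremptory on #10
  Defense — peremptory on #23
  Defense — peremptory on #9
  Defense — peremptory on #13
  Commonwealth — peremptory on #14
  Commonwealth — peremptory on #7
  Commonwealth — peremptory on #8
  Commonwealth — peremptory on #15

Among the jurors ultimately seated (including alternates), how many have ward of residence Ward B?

3

Removed: #3, #4, #7, #8, #9, #10, #13, #14, #15, #17, #21, #23.
Seated (8 incl. alternates): #1, #2, #5, #6, #11, #12, #16, #18.
Of those, in Ward B: #5, #11, #12 → 3.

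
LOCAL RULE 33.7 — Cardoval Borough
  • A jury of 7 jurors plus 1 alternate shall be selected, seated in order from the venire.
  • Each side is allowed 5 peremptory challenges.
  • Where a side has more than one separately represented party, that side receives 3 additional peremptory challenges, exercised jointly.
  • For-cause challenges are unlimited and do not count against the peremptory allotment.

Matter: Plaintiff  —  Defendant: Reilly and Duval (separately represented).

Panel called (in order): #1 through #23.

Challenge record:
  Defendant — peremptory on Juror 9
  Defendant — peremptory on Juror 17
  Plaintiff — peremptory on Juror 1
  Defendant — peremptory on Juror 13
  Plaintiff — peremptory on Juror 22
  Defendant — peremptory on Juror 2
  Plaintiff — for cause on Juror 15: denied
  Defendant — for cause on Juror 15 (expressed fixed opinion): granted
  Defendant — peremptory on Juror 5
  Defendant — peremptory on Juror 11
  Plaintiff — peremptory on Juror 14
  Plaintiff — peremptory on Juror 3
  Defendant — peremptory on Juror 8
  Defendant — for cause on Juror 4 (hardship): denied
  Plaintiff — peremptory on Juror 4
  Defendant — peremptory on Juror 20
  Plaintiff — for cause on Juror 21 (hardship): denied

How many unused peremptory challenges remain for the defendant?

Defendant allotment: 5 base + 3 multi-party = 8.
Defendant peremptories used: #9, #17, #13, #2, #5, #11, #8, #20 — 8 (for-cause on #15, #4 don't count).
Remaining: 8 − 8 = 0.

0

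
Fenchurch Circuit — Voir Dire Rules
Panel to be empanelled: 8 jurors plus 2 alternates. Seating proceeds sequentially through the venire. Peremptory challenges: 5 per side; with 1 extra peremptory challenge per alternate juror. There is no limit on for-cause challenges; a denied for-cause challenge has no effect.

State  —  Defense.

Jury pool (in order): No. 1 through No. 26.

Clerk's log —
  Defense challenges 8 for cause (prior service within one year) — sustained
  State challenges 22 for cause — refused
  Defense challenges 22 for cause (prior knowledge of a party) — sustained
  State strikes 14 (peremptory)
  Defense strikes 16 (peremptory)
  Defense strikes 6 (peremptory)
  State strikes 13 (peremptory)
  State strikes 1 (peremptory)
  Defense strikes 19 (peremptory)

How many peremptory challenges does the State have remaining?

4

State allotment: 5 base + 1 × 2 alternates = 7.
State peremptories used: #14, #13, #1 — 3 (the for-cause on #22 doesn't count).
Remaining: 7 − 3 = 4.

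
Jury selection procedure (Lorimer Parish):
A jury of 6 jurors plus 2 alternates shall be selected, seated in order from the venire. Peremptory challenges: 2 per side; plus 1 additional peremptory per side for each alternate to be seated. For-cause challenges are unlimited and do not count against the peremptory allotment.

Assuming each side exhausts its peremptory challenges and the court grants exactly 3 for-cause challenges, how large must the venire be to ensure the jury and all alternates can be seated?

Seats to fill: 6 + 2 alternates = 8.
Peremptories: 2 + 1×2 = 4 per side × 2 sides = 8.
For-cause removals: 3.
Minimum venire: 8 + 8 + 3 = 19.

19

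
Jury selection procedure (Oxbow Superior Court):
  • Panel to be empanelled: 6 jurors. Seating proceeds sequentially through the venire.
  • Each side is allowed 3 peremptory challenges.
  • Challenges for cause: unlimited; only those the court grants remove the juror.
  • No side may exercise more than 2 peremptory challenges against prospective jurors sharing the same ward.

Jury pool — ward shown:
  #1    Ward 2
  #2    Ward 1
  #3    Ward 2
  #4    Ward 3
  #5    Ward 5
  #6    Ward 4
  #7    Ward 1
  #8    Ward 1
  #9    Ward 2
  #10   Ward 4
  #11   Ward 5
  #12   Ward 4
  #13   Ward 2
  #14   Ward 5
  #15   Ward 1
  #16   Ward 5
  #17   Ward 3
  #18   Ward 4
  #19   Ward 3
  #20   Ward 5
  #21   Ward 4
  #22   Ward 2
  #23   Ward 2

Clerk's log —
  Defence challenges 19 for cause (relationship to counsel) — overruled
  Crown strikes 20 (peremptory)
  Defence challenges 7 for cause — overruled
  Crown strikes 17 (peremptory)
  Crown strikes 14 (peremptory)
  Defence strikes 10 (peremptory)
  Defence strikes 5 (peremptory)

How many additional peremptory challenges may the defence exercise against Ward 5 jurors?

Defence peremptories so far: #10, #5 — 2 of 3 used, 1 left overall.
Against Ward 5: #5 — 1 used; per-ward cap 2 leaves 1.
Binding limit: min(1, 1) = 1.

1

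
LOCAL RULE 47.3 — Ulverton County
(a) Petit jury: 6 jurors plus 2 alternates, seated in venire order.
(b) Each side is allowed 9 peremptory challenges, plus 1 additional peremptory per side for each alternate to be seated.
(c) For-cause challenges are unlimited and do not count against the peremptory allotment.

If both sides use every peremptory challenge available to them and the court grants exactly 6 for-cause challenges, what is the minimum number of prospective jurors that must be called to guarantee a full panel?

Seats to fill: 6 + 2 alternates = 8.
Peremptories: 9 + 1×2 = 11 per side × 2 sides = 22.
For-cause removals: 6.
Minimum venire: 8 + 22 + 6 = 36.

36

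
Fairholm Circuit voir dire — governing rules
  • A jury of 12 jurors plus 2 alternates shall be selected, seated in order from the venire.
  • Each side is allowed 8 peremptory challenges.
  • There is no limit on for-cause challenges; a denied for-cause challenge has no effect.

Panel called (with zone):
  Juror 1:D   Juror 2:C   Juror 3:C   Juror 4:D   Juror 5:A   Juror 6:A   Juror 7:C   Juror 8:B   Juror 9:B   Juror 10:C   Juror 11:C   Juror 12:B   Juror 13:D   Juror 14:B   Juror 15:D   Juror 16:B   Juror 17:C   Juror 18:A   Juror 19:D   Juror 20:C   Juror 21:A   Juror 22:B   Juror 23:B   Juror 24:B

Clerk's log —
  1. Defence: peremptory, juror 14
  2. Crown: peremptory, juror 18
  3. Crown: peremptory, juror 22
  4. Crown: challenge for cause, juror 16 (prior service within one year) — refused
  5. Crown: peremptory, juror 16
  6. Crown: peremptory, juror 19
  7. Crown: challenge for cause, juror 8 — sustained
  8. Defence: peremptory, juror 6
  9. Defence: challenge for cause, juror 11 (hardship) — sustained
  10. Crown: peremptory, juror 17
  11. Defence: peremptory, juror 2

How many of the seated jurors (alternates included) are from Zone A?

2

Removed: #2, #6, #8, #11, #14, #16, #17, #18, #19, #22.
Seated (14 incl. alternates): #1, #3, #4, #5, #7, #9, #10, #12, #13, #15, #20, #21, #23, #24.
Of those, in Zone A: #5, #21 → 2.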